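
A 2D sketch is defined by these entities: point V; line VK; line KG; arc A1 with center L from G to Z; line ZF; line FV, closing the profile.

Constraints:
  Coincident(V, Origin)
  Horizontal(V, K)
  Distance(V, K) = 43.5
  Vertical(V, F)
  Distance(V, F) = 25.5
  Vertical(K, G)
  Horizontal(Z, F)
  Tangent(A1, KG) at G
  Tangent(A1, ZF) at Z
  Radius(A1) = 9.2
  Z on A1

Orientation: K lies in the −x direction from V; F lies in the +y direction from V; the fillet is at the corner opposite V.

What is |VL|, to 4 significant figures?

37.98

V is at the origin; VK is horizontal with |VK| = 43.5 and K on the −x side, so K = (-43.50, 0.000). VF is vertical with |VF| = 25.5 and F on the +y side, so F = (0.000, 25.50). The virtual corner opposite V is at (-43.50, 25.50). Since A1 is tangent to KG there, LG ⟂ KG and tangency of A1 to ZF means the radius LZ is perpendicular to ZF, with radius 9.2, so the center L sits 9.2 in from both sides at L = (-34.30, 16.30). Then |VL| = |L − V| = 37.98.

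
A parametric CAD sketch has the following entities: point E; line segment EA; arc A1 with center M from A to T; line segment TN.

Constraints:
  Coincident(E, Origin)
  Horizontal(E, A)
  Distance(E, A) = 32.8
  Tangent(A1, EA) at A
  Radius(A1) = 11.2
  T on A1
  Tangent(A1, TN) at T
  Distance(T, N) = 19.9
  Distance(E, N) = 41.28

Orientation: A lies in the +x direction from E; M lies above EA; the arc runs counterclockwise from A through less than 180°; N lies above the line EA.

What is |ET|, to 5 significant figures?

44.707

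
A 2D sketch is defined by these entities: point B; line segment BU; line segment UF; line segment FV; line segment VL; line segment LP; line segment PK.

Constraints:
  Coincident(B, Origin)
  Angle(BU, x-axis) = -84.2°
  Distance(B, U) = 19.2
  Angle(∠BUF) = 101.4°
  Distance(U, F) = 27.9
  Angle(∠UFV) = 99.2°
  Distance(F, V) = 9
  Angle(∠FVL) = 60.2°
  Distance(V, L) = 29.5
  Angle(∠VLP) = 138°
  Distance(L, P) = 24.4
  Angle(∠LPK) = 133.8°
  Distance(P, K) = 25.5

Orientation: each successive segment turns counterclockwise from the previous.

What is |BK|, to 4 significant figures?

66.17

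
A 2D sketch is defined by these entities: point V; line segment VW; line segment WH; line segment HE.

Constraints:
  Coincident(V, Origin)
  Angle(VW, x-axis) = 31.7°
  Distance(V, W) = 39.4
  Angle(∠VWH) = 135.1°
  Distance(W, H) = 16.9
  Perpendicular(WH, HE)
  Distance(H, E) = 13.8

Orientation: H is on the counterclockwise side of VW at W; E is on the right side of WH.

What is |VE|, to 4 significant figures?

61.15

V is at the origin; VW runs at 31.7° with length 39.4, so W = 39.4·(cos 31.7°, sin 31.7°) = (33.52, 20.70). ∠VWH = 135.1°, so WH runs at 31.7° + (180° − 135.1°) = 76.60° from the x-axis; with |WH| = 16.9, H = W + 16.9·(cos 76.60°, sin 76.60°) = (37.44, 37.14). WH is perpendicular to HE; with |HE| = 13.8 on the right of WH, E = H + 13.8·(0.9728, -0.2317) = (50.86, 33.95). Then |VE| = |E − V| = 61.15.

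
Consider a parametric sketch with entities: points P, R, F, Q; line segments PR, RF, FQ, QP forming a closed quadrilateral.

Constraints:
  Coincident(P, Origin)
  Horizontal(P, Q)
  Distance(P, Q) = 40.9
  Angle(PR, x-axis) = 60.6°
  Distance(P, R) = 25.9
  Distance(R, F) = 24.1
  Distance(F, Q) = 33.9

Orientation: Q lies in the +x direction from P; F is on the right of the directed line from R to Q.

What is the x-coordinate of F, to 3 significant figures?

7.01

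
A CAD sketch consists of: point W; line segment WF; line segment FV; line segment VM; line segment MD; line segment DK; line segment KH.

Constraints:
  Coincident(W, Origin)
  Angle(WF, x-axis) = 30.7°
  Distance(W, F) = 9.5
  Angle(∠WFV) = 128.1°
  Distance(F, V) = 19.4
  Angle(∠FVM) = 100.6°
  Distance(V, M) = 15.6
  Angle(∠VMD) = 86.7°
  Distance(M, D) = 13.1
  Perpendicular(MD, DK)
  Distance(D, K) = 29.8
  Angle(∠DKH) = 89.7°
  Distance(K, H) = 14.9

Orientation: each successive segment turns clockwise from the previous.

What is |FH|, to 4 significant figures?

24.86

W is at the origin; WF runs at 30.7° with length 9.5, so F = (8.169, 4.850). ∠WFV = 128.1° gives FV at -21.20° from the x-axis; with |FV| = 19.4, V = (26.26, -2.165). ∠FVM = 100.6° gives VM at -100.6° from the x-axis; with |VM| = 15.6, M = (23.39, -17.50). ∠VMD = 86.7° gives MD at 166.1° from the x-axis; with |MD| = 13.1, D = (10.67, -14.35). The perpendicularity gives DK at right angles to MD, so DK runs at 76.10°; with |DK| = 29.8, K = (17.83, 14.58). ∠DKH = 89.7° gives KH at -14.20° from the x-axis; with |KH| = 14.9, H = (32.27, 10.92). Then |FH| = |H − F| = 24.86.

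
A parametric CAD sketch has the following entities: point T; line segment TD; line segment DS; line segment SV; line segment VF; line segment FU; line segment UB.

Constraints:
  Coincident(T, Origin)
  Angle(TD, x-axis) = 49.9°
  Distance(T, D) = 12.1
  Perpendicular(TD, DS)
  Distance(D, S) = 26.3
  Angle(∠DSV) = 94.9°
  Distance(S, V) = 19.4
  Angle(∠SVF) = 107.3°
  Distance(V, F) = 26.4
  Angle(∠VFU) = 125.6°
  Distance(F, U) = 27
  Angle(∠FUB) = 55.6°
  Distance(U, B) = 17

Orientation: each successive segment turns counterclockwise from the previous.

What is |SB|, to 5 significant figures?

31.121

T is at the origin; TD runs at 49.9° with length 12.1, so D = (7.7939, 9.2555). TD is perpendicular to DS, so DS runs at 139.90°; with |DS| = 26.3, S = (-12.324, 26.196). ∠DSV = 94.9° gives SV at -135.00° from the x-axis; with |SV| = 19.4, V = (-26.041, 12.478). ∠SVF = 107.3° gives VF at -62.300° from the x-axis; with |VF| = 26.4, F = (-13.770, -10.896). ∠VFU = 125.6° gives FU at -7.9000° from the x-axis; with |FU| = 27.0, U = (12.974, -14.607). ∠FUB = 55.6° gives UB at 116.50° from the x-axis; with |UB| = 17.0, B = (5.3888, 0.60662). Then |SB| = |B − S| = 31.121.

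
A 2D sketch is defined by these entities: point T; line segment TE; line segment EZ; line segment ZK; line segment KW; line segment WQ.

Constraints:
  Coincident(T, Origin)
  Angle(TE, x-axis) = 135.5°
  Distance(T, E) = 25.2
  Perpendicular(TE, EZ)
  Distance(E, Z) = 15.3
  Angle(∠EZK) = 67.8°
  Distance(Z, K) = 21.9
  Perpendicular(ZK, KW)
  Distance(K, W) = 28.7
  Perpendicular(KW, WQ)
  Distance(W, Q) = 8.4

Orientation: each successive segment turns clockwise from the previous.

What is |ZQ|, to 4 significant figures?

31.72

ZK is perpendicular to KW, so KW runs at -156.7°; with |KW| = 28.7, W = (-24.95, -2.890). The perpendicularity gives WQ at right angles to KW, so WQ runs at 113.3°; with |WQ| = 8.4, Q = (-28.27, 4.824). Then |ZQ| = |Q − Z| = 31.72.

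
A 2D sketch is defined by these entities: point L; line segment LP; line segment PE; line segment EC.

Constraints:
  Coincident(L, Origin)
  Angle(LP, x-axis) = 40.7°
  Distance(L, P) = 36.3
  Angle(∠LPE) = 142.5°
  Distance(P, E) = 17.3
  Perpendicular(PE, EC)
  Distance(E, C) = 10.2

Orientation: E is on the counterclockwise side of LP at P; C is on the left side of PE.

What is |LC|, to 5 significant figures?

47.609

L is at the origin; LP runs at 40.7° with length 36.3, so P = 36.3·(cos 40.7°, sin 40.7°) = (27.520, 23.671). ∠LPE = 142.5°, so PE runs at 40.7° + (180° − 142.5°) = 78.200° from the x-axis; with |PE| = 17.3, E = P + 17.3·(cos 78.200°, sin 78.200°) = (31.058, 40.606). PE is perpendicular to EC; with |EC| = 10.2 on the left of PE, C = E + 10.2·(-0.97887, 0.20450) = (21.074, 42.691). Then |LC| = |C − L| = 47.609.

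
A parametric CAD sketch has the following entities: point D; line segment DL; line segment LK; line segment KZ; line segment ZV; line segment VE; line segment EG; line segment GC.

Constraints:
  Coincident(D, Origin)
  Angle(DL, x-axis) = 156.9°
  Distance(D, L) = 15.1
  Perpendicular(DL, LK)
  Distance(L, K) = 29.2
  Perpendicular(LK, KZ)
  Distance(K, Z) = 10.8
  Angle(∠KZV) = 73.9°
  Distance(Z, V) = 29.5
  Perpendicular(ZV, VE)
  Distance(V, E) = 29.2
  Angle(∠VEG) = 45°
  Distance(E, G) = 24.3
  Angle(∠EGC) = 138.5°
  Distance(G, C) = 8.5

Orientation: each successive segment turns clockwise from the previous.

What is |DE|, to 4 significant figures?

41.51

∠KZV = 73.9° gives ZV at -129.2° from the x-axis; with |ZV| = 29.5, V = (-11.14, 5.685). The perpendicularity gives VE at right angles to ZV, so VE runs at 140.8°; with |VE| = 29.2, E = (-33.77, 24.14). Then |DE| = |E − D| = 41.51.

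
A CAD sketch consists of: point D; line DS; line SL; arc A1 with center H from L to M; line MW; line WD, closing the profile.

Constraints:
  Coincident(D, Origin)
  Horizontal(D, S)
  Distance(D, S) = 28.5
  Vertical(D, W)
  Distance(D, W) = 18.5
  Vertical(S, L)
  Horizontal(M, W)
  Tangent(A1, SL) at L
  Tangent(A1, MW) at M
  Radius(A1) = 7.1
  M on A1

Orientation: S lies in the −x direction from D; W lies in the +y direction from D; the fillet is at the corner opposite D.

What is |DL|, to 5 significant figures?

30.695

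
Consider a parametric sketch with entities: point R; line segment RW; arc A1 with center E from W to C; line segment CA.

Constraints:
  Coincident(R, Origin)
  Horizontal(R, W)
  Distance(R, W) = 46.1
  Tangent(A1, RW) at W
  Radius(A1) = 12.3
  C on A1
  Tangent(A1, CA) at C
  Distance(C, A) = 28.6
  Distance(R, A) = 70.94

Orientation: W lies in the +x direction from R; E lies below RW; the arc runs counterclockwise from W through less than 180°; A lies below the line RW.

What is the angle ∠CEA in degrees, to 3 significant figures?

66.7°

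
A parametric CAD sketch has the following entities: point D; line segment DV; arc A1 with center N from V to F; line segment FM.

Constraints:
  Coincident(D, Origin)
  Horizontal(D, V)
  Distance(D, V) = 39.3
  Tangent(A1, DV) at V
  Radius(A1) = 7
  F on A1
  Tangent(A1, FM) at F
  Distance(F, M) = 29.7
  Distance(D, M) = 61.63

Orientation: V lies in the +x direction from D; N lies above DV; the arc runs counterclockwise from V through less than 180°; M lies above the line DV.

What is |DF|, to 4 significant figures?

46.62

Checks: |NF| = 7.000 ✓; ∠(NF, FM) = 90.00° ✓; |FM| = 29.70 ✓; |DM| = 61.63 ✓.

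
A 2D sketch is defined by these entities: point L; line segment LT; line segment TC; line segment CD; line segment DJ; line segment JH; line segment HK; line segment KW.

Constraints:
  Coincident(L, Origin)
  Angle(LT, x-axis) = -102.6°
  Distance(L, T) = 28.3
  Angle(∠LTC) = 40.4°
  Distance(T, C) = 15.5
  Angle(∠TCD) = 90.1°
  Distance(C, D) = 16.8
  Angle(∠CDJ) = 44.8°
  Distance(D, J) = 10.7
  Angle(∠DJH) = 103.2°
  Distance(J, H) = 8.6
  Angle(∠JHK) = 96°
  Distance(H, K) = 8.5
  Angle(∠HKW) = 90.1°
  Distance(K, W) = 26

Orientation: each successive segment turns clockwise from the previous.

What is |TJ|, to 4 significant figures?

12.19

L is at the origin; LT runs at -102.6° with length 28.3, so T = (-6.173, -27.62). ∠LTC = 40.4° gives TC at 117.8° from the x-axis; with |TC| = 15.5, C = (-13.40, -13.91). ∠TCD = 90.1° gives CD at 27.90° from the x-axis; with |CD| = 16.8, D = (1.445, -6.046). ∠CDJ = 44.8° gives DJ at -107.3° from the x-axis; with |DJ| = 10.7, J = (-1.737, -16.26). Then |TJ| = |J − T| = 12.19.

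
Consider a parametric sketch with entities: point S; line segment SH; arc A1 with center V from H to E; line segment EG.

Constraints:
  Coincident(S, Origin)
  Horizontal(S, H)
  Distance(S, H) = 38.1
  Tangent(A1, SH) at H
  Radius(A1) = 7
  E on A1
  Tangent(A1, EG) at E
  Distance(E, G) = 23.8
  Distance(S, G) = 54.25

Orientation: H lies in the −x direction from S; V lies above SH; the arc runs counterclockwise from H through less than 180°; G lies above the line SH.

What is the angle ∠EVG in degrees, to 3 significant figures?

73.6°

Checks: |VE| = 7.000 ✓; ∠(VE, EG) = 90.00° ✓; |EG| = 23.80 ✓; |SG| = 54.25 ✓.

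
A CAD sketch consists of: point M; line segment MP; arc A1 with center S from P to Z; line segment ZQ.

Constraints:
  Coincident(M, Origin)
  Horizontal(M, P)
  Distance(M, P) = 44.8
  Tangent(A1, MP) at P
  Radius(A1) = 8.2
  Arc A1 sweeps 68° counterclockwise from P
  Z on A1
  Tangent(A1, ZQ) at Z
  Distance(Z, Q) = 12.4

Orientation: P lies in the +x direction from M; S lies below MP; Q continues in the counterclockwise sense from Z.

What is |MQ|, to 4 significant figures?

36.55

M is at the origin; MP is horizontal with |MP| = 44.8 and P on the +x side, so P = (44.80, 0.000). A1 meets MP tangentially, so SP is at right angles to MP, so S = P + (0, -8.2) = (44.80, -8.200). On A1, P sits at bearing 90° from S; a 68° counterclockwise sweep puts Z at bearing 158°, so Z = S + 8.2·(cos 158°, sin 158°) = (37.20, -5.128). The tangent condition forces SZ to be normal to ZQ, so ZQ runs along (−sin 158°, cos 158°); with |ZQ| = 12.4, Q = (32.55, -16.63). Then |MQ| = |Q − M| = 36.55.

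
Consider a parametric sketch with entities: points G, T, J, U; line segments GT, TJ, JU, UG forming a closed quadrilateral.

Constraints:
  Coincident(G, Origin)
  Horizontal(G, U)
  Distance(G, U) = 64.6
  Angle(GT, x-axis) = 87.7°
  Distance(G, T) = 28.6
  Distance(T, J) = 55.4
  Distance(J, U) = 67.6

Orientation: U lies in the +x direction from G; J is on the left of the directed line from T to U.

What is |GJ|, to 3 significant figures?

77.6

Checks: |TJ| = 55.40 ✓; |JU| = 67.60 ✓.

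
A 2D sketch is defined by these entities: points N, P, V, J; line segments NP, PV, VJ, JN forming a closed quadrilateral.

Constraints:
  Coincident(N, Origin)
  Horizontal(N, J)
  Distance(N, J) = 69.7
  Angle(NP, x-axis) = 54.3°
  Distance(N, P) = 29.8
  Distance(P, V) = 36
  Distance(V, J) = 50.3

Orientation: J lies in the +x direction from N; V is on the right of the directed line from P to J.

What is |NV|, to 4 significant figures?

23.81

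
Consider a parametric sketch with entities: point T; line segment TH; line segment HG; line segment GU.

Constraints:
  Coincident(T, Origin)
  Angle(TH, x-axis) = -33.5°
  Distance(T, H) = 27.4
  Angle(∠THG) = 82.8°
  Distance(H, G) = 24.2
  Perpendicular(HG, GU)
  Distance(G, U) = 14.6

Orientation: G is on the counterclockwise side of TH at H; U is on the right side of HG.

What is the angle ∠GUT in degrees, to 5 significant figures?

26.427°

T is at the origin; TH runs at -33.5° with length 27.4, so H = 27.4·(cos -33.5°, sin -33.5°) = (22.848, -15.123). ∠THG = 82.8°, so HG runs at -33.5° + (180° − 82.8°) = 63.700° from the x-axis; with |HG| = 24.2, G = H + 24.2·(cos 63.700°, sin 63.700°) = (33.571, 6.5719). HG ⟂ GU; with |GU| = 14.6 on the right of HG, U = G + 14.6·(0.89649, -0.44307) = (46.659, 0.10306). Then cos ∠GUT = UG·UT / (|UG||UT|), giving 26.427°.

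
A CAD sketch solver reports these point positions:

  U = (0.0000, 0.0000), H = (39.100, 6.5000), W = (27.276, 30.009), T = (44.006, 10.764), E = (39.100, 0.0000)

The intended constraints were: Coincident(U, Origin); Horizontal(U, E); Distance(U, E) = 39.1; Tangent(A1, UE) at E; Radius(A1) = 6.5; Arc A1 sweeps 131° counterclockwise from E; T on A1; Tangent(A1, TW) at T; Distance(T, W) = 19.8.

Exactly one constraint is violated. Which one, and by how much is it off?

Distance(T, W) = 19.8 — off by 5.70.

U = (0.00, 0.00) ✓; U.y = 0.00, E.y = 0.00 ✓; |UE| = 39.10 ✓; ∠(HE, EU) = 90.00° ✓; |HE| = 6.500 ✓; bearing(H→T) − bearing(H→E) = 131.0° ✓; |HT| = 6.500 ✓; ∠(HT, TW) = 89.99° ✓; |TW| = 25.50 ✗.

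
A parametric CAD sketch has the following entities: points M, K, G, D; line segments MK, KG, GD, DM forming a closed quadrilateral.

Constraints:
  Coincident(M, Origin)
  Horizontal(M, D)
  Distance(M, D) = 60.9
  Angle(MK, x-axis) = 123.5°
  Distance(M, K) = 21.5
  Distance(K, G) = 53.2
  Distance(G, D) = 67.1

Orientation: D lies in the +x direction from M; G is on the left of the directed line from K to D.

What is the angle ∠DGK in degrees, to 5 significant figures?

76.091°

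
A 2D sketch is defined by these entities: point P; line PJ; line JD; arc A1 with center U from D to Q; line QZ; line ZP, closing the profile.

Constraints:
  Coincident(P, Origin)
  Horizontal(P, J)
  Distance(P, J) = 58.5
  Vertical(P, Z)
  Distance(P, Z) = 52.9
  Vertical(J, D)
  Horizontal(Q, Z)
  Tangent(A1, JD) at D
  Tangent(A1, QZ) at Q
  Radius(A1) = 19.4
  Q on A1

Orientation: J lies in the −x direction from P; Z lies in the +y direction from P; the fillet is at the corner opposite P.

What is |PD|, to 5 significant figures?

67.413

The virtual corner opposite P is at (-58.500, 52.900). A1 meets JD tangentially, so UD is at right angles to JD and tangency of A1 to QZ means the radius UQ is perpendicular to QZ, with radius 19.4, so the center U sits 19.4 in from both sides at U = (-39.100, 33.500). That places the tangent points at D = (-58.500, 33.500) on JD and Q = (-39.100, 52.900) on QZ. Then |PD| = |D − P| = 67.413.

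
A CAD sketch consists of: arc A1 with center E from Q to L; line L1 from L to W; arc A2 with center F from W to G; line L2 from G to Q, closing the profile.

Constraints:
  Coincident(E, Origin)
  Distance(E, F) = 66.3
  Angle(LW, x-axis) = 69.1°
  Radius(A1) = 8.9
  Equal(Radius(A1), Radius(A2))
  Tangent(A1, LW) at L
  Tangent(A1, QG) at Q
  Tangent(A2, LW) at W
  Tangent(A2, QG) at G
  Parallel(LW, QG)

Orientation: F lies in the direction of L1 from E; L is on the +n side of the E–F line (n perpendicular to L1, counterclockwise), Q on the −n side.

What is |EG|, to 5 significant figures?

66.895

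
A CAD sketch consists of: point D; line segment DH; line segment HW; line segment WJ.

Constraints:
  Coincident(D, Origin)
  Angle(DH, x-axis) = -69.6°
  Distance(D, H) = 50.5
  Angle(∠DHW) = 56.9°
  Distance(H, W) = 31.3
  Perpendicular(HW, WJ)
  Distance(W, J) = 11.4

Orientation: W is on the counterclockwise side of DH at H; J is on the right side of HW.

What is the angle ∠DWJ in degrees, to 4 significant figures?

175.0°

D is at the origin; DH runs at -69.6° with length 50.5, so H = 50.5·(cos -69.6°, sin -69.6°) = (17.60, -47.33). ∠DHW = 56.9°, so HW runs at -69.6° + (180° − 56.9°) = 53.50° from the x-axis; with |HW| = 31.3, W = H + 31.3·(cos 53.50°, sin 53.50°) = (36.22, -22.17). HW ⟂ WJ; with |WJ| = 11.4 on the right of HW, J = W + 11.4·(0.8039, -0.5948) = (45.38, -28.95). Then cos ∠DWJ = WD·WJ / (|WD||WJ|), giving 175.0°.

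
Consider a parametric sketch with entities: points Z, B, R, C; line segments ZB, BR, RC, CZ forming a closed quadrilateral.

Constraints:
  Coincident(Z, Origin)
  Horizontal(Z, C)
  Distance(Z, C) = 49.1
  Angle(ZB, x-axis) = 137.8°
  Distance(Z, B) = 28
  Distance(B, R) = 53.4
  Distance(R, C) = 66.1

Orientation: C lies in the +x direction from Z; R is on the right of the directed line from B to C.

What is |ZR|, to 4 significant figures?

34.06

Z is at the origin; Z and C share the same y with |ZC| = 49.1 and C in +x, so C = (49.1, 0). ZB runs at 137.8° with |ZB| = 28.0, so B = (-20.74, 18.81). R is determined by |BR| = 53.4 and |RC| = 66.1 together: it lies at the intersection of circle(B, 53.4) and circle(C, 66.1). With |BC| = 72.33, the foot of the radical line on BC is 25.67 from B and the perpendicular offset is √(53.4² − 25.67²) = 46.82. Taking the right-of-BC solution: R = (-8.127, -33.08).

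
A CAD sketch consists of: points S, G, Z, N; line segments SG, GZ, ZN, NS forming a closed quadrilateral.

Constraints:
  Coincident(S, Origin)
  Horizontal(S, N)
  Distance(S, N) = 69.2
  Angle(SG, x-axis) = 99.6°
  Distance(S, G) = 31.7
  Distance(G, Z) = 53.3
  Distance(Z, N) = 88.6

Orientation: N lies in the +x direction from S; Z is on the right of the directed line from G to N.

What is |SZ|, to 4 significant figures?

26.79

S is at the origin; SN is horizontal with |SN| = 69.2 and N in +x, so N = (69.2, 0). SG runs at 99.6° with |SG| = 31.7, so G = (-5.287, 31.26). Z is determined by |GZ| = 53.3 and |ZN| = 88.6 together: it lies at the intersection of circle(G, 53.3) and circle(N, 88.6). With |GN| = 80.78, the foot of the radical line on GN is 9.384 from G and the perpendicular offset is √(53.3² − 9.384²) = 52.47. Taking the right-of-GN solution: Z = (-16.93, -20.76).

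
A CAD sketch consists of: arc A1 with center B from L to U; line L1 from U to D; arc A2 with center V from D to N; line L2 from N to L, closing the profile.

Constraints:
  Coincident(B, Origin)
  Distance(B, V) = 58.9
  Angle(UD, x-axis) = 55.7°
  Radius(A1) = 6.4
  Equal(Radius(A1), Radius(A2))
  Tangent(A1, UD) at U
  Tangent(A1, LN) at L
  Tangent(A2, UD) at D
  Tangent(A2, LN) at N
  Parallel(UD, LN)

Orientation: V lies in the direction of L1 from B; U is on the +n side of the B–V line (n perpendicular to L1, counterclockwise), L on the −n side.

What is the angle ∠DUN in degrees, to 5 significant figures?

12.261°

Tangency of A1 to both parallel lines with radius 6.4 puts U and L at B ± 6.4·n: U = (-5.2870, 3.6066), L = (5.2870, -3.6066). Equal radii place D and N the same way about V: D = V + 6.4·n = (27.905, 52.264), N = V − 6.4·n = (38.479, 45.051). Then cos ∠DUN = UD·UN / (|UD||UN|), giving 12.261°.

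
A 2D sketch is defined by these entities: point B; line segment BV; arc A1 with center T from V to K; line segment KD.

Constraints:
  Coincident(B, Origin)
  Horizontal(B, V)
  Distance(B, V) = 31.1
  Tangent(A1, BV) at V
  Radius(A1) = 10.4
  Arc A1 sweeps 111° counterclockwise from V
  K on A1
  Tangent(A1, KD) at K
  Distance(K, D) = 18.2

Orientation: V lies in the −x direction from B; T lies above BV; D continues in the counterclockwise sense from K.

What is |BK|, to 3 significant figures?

25.6

B is at the origin; BV is horizontal with |BV| = 31.1 and V on the −x side, so V = (-31.1, 0.00). A1 meets BV tangentially, so TV is at right angles to BV, so T = V + (0, 10.4) = (-31.1, 10.4). On A1, V sits at bearing -90° from T; a 111° counterclockwise sweep puts K at bearing 21°, so K = T + 10.4·(cos 21°, sin 21°) = (-21.4, 14.1). Then |BK| = |K − B| = 25.6.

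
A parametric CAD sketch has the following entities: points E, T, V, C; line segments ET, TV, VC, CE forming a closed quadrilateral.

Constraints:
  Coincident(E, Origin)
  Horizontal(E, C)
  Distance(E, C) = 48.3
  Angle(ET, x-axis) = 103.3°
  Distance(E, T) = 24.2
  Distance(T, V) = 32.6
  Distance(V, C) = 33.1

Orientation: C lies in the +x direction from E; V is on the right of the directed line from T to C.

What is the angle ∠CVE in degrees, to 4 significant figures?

171.5°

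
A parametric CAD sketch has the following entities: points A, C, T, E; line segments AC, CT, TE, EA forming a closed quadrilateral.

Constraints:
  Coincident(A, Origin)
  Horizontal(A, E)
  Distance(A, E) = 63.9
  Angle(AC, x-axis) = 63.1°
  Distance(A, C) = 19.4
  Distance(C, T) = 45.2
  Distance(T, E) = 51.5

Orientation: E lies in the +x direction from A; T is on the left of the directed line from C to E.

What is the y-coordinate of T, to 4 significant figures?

47.00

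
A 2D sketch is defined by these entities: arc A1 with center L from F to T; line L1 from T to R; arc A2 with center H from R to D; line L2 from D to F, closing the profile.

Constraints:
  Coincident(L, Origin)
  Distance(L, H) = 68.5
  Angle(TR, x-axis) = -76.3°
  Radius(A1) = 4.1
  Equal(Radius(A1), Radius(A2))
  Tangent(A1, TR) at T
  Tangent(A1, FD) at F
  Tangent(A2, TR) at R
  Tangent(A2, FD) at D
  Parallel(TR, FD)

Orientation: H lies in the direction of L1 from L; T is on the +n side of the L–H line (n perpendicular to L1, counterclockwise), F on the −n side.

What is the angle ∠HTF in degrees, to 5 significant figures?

86.575°

The slot axis is L1's direction at -76.3°, so u = (cos -76.3°, sin -76.3°) = (0.23684, -0.97155) and n = (−sin -76.3°, cos -76.3°) = (0.97155, 0.23684). L is at the origin and H lies 68.5 along u from L, so H = 68.5·u = (16.223, -66.551). Tangency of A1 to both parallel lines with radius 4.1 puts T and F at L ± 4.1·n: T = (3.9834, 0.97104), F = (-3.9834, -0.97104). Then cos ∠HTF = TH·TF / (|TH||TF|), giving 86.575°.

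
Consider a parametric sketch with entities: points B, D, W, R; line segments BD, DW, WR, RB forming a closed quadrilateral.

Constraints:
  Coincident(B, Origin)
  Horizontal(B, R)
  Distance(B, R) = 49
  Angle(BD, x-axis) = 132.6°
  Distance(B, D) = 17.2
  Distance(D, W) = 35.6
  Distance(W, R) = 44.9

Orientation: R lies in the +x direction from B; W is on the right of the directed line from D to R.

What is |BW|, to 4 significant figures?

18.89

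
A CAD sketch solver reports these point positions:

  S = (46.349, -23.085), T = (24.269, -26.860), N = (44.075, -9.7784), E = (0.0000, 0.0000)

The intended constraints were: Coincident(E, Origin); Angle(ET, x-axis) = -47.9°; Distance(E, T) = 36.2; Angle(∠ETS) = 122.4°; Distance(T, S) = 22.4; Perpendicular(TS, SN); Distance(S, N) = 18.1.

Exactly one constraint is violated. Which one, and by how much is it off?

Distance(S, N) = 18.1 — off by 4.60.

E = (0.00, 0.00) ✓; ET at -47.90° ✓; |ET| = 36.20 ✓; ∠ETS = 122.4° ✓; |TS| = 22.40 ✓; ∠(TS, SN) = 90.00° ✓; |SN| = 13.50 ✗.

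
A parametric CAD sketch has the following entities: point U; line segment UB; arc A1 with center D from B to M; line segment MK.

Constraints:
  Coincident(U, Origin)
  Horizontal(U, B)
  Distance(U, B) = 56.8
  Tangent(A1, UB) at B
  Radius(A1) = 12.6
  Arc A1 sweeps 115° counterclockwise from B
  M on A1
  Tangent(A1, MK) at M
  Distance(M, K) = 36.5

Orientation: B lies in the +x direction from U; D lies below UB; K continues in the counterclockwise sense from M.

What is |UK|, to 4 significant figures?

79.37

U is at the origin; UB is horizontal with |UB| = 56.8 and B on the +x side, so B = (56.80, 0.000). The tangent condition forces DB to be normal to UB, so D = B + (0, -12.6) = (56.80, -12.60). On A1, B sits at bearing 90° from D; a 115° counterclockwise sweep puts M at bearing 205°, so M = D + 12.6·(cos 205°, sin 205°) = (45.38, -17.92). The tangent condition forces DM to be normal to MK, so MK runs along (−sin 205°, cos 205°); with |MK| = 36.5, K = (60.81, -51.01). Then |UK| = |K − U| = 79.37.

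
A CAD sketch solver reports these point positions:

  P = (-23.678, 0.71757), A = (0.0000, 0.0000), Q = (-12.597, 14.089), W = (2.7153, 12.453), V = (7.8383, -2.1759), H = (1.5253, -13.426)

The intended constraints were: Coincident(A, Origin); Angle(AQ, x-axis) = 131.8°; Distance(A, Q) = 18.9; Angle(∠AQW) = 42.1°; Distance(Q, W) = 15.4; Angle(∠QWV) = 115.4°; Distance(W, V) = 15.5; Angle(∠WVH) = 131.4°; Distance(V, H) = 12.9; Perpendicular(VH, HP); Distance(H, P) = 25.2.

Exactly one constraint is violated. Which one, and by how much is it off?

Distance(H, P) = 25.2 — off by 3.70.

A = (0.00, 0.00) ✓; AQ at 131.8° ✓; |AQ| = 18.90 ✓; ∠AQW = 42.10° ✓; |QW| = 15.40 ✓; ∠QWV = 115.4° ✓; |WV| = 15.50 ✓; ∠WVH = 131.4° ✓; |VH| = 12.90 ✓; ∠(VH, HP) = 90.00° ✓; |HP| = 28.90 ✗.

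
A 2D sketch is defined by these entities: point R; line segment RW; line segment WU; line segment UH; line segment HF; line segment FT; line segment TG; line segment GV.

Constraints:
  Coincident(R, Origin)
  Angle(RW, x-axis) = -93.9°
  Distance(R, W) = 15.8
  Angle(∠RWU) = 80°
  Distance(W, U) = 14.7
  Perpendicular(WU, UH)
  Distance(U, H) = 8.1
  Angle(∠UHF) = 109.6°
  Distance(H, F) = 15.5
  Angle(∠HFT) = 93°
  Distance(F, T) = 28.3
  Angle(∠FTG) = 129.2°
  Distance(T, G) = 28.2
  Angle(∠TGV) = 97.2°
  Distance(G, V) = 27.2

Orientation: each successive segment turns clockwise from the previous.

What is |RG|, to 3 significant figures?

53.2

∠HFT = 93.0° gives FT at -81.3° from the x-axis; with |FT| = 28.3, T = (6.31, -30.8). ∠FTG = 129.2° gives TG at -132° from the x-axis; with |TG| = 28.2, G = (-12.6, -51.7). Then |RG| = |G − R| = 53.2.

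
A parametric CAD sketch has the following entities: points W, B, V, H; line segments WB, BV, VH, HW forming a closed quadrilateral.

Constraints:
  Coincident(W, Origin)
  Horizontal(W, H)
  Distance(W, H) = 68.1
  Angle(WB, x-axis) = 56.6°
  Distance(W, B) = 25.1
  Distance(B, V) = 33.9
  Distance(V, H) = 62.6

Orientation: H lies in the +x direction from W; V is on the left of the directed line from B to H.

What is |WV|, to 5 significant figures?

58.976

Checks: |BV| = 33.90 ✓; |VH| = 62.60 ✓.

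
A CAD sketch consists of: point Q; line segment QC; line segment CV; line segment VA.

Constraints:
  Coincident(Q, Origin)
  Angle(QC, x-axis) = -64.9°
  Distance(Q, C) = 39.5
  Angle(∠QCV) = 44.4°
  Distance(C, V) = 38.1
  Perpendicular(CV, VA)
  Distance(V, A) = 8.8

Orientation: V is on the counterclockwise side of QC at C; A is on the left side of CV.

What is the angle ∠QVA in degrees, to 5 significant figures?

19.669°

Q is at the origin; QC runs at -64.9° with length 39.5, so C = 39.5·(cos -64.9°, sin -64.9°) = (16.756, -35.770). ∠QCV = 44.4°, so CV runs at -64.9° + (180° − 44.4°) = 70.700° from the x-axis; with |CV| = 38.1, V = C + 38.1·(cos 70.700°, sin 70.700°) = (29.348, 0.18885). CV is perpendicular to VA; with |VA| = 8.8 on the left of CV, A = V + 8.8·(-0.94380, 0.33051) = (21.043, 3.0974). Then cos ∠QVA = VQ·VA / (|VQ||VA|), giving 19.669°.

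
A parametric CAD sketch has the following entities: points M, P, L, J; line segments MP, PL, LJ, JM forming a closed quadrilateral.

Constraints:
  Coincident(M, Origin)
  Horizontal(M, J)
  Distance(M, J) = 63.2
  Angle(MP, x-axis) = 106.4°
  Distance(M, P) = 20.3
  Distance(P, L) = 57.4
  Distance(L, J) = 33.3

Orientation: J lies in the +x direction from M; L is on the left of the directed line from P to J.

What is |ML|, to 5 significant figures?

59.185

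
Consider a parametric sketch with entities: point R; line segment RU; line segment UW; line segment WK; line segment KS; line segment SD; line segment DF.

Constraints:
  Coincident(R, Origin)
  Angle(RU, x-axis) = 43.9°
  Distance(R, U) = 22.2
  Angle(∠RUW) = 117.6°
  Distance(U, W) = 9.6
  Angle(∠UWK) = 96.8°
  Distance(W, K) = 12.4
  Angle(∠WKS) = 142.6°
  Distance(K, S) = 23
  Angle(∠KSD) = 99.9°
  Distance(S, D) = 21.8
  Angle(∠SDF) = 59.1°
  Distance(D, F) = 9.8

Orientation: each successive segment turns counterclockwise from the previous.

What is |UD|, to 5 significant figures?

32.217

∠WKS = 142.6° gives KS at -133.10° from the x-axis; with |KS| = 23.0, S = (-14.643, 5.7673). ∠KSD = 99.9° gives SD at -53.000° from the x-axis; with |SD| = 21.8, D = (-1.5238, -11.643). Then |UD| = |D − U| = 32.217.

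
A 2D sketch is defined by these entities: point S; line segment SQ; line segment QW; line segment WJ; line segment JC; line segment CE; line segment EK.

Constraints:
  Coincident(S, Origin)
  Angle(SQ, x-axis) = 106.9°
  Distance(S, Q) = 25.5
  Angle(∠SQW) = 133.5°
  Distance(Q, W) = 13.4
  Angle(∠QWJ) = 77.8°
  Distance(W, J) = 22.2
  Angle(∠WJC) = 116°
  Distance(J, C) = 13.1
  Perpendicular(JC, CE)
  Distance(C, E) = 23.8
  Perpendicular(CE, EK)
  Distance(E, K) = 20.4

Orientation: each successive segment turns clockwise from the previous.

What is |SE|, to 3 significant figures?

18.5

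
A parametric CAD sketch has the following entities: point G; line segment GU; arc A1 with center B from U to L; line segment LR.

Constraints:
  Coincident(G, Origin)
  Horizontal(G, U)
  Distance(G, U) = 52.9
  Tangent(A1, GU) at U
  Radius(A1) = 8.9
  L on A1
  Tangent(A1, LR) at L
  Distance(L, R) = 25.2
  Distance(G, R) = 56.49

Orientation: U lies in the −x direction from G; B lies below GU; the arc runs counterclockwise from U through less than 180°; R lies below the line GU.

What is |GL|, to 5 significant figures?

61.676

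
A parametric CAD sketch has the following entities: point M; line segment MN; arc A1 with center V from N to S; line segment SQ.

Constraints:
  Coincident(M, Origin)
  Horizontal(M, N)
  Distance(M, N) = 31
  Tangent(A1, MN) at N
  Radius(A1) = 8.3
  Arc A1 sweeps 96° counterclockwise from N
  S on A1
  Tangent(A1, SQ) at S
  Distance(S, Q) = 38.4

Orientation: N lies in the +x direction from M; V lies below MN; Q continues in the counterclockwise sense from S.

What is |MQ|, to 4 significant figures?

54.39

M is at the origin; M and N share the same y with |MN| = 31.0 and N on the +x side, so N = (31.00, 0.000). The tangent condition forces VN to be normal to MN, so V = N + (0, -8.3) = (31.00, -8.300). On A1, N sits at bearing 90° from V; a 96° counterclockwise sweep puts S at bearing 186°, so S = V + 8.3·(cos 186°, sin 186°) = (22.75, -9.168). Tangency of A1 to SQ means the radius VS is perpendicular to SQ, so SQ runs along (−sin 186°, cos 186°); with |SQ| = 38.4, Q = (26.76, -47.36). Then |MQ| = |Q − M| = 54.39.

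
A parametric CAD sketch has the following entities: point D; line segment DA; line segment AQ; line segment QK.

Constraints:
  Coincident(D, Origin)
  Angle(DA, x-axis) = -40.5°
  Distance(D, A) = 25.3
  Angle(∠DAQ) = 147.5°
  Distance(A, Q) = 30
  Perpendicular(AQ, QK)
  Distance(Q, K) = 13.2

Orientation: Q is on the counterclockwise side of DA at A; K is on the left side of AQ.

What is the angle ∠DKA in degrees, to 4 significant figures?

24.19°

D is at the origin; DA runs at -40.5° with length 25.3, so A = 25.3·(cos -40.5°, sin -40.5°) = (19.24, -16.43). ∠DAQ = 147.5°, so AQ runs at -40.5° + (180° − 147.5°) = -8.000° from the x-axis; with |AQ| = 30.0, Q = A + 30.0·(cos -8.000°, sin -8.000°) = (48.95, -20.61). The perpendicularity gives QK at right angles to AQ; with |QK| = 13.2 on the left of AQ, K = Q + 13.2·(0.1392, 0.9903) = (50.78, -7.535). Then cos ∠DKA = KD·KA / (|KD||KA|), giving 24.19°.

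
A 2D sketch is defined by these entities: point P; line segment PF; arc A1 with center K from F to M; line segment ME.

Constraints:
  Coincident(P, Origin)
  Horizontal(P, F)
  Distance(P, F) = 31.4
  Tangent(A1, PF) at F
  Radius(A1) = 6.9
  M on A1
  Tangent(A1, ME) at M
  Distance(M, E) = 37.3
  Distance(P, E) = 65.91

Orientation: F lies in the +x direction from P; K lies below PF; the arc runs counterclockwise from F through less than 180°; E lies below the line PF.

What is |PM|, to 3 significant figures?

29.4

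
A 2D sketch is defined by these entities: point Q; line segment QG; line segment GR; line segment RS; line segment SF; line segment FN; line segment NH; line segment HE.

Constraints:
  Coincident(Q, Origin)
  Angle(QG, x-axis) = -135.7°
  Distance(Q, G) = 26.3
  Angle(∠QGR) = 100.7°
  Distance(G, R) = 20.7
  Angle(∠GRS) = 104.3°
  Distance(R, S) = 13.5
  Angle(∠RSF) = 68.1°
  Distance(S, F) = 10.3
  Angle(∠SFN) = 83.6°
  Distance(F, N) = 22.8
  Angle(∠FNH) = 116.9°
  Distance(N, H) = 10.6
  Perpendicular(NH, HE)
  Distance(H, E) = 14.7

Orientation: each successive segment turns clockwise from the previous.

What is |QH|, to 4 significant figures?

51.82

∠SFN = 83.6° gives FN at -139.0° from the x-axis; with |FN| = 22.8, N = (-40.63, -15.80). ∠FNH = 116.9° gives NH at 157.9° from the x-axis; with |NH| = 10.6, H = (-50.45, -11.81). Then |QH| = |H − Q| = 51.82.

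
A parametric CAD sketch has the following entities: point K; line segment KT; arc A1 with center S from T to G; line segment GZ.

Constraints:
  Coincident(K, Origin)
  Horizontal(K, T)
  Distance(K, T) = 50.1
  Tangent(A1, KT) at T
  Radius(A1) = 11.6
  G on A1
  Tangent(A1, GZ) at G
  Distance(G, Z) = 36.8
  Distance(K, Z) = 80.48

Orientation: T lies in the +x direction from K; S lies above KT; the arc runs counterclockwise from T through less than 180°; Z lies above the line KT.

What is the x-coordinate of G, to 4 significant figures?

61.64

Checks: |SG| = 11.60 ✓; ∠(SG, GZ) = 90.00° ✓; |GZ| = 36.80 ✓; |KZ| = 80.48 ✓.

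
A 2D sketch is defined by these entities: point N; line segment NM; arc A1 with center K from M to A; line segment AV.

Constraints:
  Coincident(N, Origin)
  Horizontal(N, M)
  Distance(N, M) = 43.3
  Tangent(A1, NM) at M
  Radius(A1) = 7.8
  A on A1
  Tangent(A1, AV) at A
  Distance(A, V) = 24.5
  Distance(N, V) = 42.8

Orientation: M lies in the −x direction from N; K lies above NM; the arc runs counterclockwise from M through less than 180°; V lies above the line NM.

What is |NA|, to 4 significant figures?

36.20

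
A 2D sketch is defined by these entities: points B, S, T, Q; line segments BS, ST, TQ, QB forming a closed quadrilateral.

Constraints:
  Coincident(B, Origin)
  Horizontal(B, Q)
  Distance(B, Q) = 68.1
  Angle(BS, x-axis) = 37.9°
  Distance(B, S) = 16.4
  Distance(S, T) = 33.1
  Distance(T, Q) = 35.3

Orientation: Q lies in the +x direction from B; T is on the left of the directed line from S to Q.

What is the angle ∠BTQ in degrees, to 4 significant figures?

106.1°

B is at the origin; BQ is horizontal with |BQ| = 68.1 and Q in +x, so Q = (68.1, 0). BS runs at 37.9° with |BS| = 16.4, so S = (12.94, 10.07). T is determined by |ST| = 33.1 and |TQ| = 35.3 together: it lies at the intersection of circle(S, 33.1) and circle(Q, 35.3). With |SQ| = 56.07, the foot of the radical line on SQ is 26.69 from S and the perpendicular offset is √(33.1² − 26.69²) = 19.57. Taking the left-of-SQ solution: T = (42.72, 24.53).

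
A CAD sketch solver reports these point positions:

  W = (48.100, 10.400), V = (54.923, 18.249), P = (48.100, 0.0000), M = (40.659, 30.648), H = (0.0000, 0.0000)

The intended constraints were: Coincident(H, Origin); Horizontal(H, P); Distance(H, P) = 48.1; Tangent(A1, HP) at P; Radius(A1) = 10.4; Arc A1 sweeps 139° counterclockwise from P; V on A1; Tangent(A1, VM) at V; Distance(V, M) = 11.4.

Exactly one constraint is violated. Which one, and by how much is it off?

Distance(V, M) = 11.4 — off by 7.50.

H = (0.00, 0.00) ✓; H.y = 0.00, P.y = 0.00 ✓; |HP| = 48.10 ✓; ∠(WP, PH) = 90.00° ✓; |WP| = 10.40 ✓; bearing(W→V) − bearing(W→P) = 139.0° ✓; |WV| = 10.40 ✓; ∠(WV, VM) = 90.00° ✓; |VM| = 18.90 ✗.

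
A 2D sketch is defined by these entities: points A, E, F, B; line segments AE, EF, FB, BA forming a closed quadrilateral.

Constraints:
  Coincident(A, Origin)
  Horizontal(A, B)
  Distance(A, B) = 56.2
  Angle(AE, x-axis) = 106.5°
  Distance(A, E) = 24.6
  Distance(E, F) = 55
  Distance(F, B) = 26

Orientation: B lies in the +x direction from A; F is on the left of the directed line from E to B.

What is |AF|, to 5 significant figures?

53.973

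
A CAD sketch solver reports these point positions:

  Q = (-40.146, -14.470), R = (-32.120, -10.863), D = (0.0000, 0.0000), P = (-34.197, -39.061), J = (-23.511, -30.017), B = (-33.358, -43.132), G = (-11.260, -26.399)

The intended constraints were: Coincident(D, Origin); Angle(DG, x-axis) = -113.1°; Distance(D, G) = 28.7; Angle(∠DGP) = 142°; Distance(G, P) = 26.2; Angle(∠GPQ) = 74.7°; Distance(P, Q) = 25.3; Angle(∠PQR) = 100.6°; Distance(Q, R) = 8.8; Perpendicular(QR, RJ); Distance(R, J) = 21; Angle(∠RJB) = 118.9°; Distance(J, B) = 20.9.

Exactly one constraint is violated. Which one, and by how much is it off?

Distance(J, B) = 20.9 — off by 4.50.

D = (0.00, 0.00) ✓; DG at -113.1° ✓; |DG| = 28.70 ✓; ∠DGP = 142.0° ✓; |GP| = 26.20 ✓; ∠GPQ = 74.70° ✓; |PQ| = 25.30 ✓; ∠PQR = 100.6° ✓; |QR| = 8.799 ✓; ∠(QR, RJ) = 90.00° ✓; |RJ| = 21.00 ✓; ∠RJB = 118.9° ✓; |JB| = 16.40 ✗.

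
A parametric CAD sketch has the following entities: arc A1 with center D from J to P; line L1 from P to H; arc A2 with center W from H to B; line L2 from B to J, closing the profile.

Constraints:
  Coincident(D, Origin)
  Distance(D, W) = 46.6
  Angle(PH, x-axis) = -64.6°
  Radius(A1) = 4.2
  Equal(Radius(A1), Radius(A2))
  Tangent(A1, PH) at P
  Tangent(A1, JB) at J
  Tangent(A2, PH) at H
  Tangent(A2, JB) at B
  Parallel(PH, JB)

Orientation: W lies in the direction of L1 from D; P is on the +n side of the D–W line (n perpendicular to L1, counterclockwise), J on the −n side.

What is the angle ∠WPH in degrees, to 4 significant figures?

5.150°

Tangency of A1 to both parallel lines with radius 4.2 puts P and J at D ± 4.2·n: P = (3.794, 1.802), J = (-3.794, -1.802). Equal radii place H and B the same way about W: H = W + 4.2·n = (23.78, -40.29), B = W − 4.2·n = (16.19, -43.90). Then cos ∠WPH = PW·PH / (|PW||PH|), giving 5.150°.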